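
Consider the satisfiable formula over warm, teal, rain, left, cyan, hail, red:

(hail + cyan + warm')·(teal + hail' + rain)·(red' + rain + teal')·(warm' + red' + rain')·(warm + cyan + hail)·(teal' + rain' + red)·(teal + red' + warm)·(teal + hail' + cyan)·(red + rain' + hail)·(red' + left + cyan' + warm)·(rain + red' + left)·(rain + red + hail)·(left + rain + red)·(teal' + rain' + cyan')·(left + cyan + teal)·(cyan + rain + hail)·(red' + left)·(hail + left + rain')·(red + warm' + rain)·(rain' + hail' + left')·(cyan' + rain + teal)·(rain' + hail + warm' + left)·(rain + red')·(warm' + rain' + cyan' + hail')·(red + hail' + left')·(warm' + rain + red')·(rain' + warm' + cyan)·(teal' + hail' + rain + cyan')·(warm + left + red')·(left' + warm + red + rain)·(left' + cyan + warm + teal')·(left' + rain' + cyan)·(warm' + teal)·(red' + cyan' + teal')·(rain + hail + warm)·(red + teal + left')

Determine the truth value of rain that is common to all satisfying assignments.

True

Suppose rain = 0.
From the singleton clause (red'), red = 0.
From the singleton clause (hail), hail = 1.
From the singleton clause (teal), teal = 1.
From the singleton clause (left), left = 1.
Now (left') is unsatisfied and unit — conflict.
So every satisfying assignment has rain = True.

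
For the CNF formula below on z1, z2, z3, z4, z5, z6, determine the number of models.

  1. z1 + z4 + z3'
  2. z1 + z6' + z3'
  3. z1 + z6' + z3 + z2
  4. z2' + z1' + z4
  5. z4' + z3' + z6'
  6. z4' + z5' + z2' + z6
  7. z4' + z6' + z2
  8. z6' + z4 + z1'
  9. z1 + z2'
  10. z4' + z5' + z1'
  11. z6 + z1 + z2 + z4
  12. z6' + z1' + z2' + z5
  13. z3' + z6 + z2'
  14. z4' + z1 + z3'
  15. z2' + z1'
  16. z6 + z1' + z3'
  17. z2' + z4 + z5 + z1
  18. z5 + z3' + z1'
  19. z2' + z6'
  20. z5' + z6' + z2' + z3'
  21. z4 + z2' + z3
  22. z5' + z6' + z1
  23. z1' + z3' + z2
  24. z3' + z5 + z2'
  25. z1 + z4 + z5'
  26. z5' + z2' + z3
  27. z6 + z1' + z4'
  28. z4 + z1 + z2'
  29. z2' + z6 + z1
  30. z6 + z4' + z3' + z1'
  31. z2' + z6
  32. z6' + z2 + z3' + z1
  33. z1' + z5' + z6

3

There are 2^6 = 64 truth assignments over (z1, z2, z3, z4, z5, z6).
Split on z6. With z6 = 1, the clauses containing z6 are satisfied and z6' drops from the rest; 0 of the 2^5 = 32 assignments to the other variables satisfy what remains.
With z6 = 0, by the same count on the reduced clause set, 3 assignments work.
Total: 0 + 3 = 3.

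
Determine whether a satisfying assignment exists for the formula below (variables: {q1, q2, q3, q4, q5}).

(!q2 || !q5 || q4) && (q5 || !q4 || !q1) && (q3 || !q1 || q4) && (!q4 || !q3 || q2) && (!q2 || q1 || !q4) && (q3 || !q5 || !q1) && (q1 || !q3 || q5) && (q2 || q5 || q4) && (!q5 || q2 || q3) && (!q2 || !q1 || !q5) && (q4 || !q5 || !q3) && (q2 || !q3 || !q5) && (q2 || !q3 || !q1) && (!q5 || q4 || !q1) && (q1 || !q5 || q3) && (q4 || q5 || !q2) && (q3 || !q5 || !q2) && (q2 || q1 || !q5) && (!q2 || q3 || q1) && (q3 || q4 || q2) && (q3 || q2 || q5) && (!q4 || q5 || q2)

Case q2 = false:
Case q4 = false:
The clause (q5) is unit, so q5 = true.
The clause (q3) is unit, so q3 = true.
Now (!q3) is unsatisfied and unit — conflict.
Undo q4 and try q4 = true.
The clause (!q3) is unit, so q3 = false.
The clause (!q5) is unit, so q5 = false.
Now (q5) is unsatisfied and unit — conflict.
Both values of q4 lead to a conflict.
Undo q2 and try q2 = true.
Case q5 = false:
The clause (q4) is unit, so q4 = true.
The clause (!q1) is unit, so q1 = false.
Now (q1) is unsatisfied and unit — conflict.
Undo q5 and try q5 = true.
The clause (q4) is unit, so q4 = true.
The clause (q1) is unit, so q1 = true.
Now (!q1) is unsatisfied and unit — conflict.
Both values of q5 lead to a conflict.
Both values of q2 lead to a conflict.
No assignment satisfies every clause.

Unsatisfiable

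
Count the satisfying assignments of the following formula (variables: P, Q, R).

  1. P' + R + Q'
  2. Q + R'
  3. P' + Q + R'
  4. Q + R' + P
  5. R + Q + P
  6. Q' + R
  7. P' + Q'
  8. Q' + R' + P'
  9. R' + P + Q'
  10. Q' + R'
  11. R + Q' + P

There are 2^3 = 8 truth assignments over (P, Q, R).
Split on R. With R = 1, the clauses containing R are satisfied and R' drops from the rest; 0 of the 2^2 = 4 assignments to the other variables satisfy what remains.
With R = 0, by the same count on the reduced clause set, 1 assignment works.
Total: 0 + 1 = 1.

1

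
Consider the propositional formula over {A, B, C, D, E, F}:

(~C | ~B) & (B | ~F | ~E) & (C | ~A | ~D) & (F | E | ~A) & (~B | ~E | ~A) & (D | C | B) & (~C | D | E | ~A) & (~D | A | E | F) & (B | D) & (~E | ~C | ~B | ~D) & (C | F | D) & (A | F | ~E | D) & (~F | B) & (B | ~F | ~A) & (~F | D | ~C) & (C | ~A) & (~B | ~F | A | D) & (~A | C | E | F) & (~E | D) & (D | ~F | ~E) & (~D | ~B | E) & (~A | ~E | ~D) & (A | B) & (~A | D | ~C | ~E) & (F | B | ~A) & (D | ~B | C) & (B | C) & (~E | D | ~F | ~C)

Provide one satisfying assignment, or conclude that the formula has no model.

A=0, B=1, C=0, D=1, E=1, F=0

Try C = 0.
From the singleton clause (~A), A = 0.
From the singleton clause (B), B = 1.
From the singleton clause (D), D = 1.
From the singleton clause (E), E = 1.
Every clause is now satisfied; F is unconstrained.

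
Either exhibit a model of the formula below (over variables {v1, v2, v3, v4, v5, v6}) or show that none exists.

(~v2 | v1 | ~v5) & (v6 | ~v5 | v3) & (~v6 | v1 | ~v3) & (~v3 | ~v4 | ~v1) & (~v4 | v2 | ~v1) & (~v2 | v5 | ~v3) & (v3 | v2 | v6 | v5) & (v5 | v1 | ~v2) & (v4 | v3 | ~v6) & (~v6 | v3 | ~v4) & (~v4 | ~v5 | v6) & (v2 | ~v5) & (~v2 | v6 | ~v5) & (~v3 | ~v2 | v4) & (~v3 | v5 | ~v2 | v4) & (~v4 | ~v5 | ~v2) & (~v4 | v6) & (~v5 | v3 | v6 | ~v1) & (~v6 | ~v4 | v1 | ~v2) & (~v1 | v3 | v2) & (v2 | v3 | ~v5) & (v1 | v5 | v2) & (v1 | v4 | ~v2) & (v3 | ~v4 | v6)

v1 ↦ 1,  v2 ↦ 0,  v3 ↦ 1,  v4 ↦ 0,  v5 ↦ 0,  v6 ↦ 0

Case v2 = 0:
From the singleton clause (~v5), v5 = 0.
From the singleton clause (v1), v1 = 1.
From the singleton clause (~v4), v4 = 0.
From the singleton clause (v3), v3 = 1.
No clause remains; v6 is free.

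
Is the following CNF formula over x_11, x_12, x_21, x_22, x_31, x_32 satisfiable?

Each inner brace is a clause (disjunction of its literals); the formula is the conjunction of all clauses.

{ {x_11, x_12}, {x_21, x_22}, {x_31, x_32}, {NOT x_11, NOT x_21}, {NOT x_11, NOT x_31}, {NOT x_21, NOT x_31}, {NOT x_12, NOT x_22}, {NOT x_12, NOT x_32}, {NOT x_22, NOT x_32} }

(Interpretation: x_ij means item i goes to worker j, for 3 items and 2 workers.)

Case x_11 = true:
The clause (NOT x_21) is unit, so x_21 = false.
The clause (x_22) is unit, so x_22 = true.
The clause (NOT x_31) is unit, so x_31 = false.
The clause (x_32) is unit, so x_32 = true.
But (NOT x_32) is also a unit clause — contradiction.
Undo x_11 and try x_11 = false.
The clause (x_12) is unit, so x_12 = true.
The clause (NOT x_22) is unit, so x_22 = false.
The clause (x_21) is unit, so x_21 = true.
The clause (NOT x_31) is unit, so x_31 = false.
The clause (x_32) is unit, so x_32 = true.
But (NOT x_32) is also a unit clause — contradiction.
Either choice for x_11 ends in contradiction.
No assignment satisfies every clause.

Unsatisfiable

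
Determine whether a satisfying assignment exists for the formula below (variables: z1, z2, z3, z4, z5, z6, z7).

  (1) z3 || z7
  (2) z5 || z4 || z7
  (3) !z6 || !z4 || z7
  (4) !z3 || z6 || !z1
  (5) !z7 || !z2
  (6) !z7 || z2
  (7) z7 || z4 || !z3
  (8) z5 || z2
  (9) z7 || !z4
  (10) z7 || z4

No

Suppose z3 = true.
Suppose z6 = true.
Suppose z4 = false.
From the singleton clause (z7), z7 = true.
From the singleton clause (!z2), z2 = false.
Now (z2) is unsatisfied and unit — conflict.
So z4 must be the other value — set z4 = true.
From the singleton clause (z7), z7 = true.
From the singleton clause (!z2), z2 = false.
Now (z2) is unsatisfied and unit — conflict.
Neither z4 = true nor z4 = false works.
So z6 must be the other value — set z6 = false.
From the singleton clause (!z1), z1 = false.
Suppose z7 = false.
From the singleton clause (z4), z4 = true.
Now (!z4) is unsatisfied and unit — conflict.
So z7 must be the other value — set z7 = true.
From the singleton clause (!z2), z2 = false.
Now (z2) is unsatisfied and unit — conflict.
Neither z7 = true nor z7 = false works.
Neither z6 = true nor z6 = false works.
So z3 must be the other value — set z3 = false.
From the singleton clause (z7), z7 = true.
From the singleton clause (!z2), z2 = false.
Now (z2) is unsatisfied and unit — conflict.
Neither z3 = true nor z3 = false works.
No assignment satisfies every clause.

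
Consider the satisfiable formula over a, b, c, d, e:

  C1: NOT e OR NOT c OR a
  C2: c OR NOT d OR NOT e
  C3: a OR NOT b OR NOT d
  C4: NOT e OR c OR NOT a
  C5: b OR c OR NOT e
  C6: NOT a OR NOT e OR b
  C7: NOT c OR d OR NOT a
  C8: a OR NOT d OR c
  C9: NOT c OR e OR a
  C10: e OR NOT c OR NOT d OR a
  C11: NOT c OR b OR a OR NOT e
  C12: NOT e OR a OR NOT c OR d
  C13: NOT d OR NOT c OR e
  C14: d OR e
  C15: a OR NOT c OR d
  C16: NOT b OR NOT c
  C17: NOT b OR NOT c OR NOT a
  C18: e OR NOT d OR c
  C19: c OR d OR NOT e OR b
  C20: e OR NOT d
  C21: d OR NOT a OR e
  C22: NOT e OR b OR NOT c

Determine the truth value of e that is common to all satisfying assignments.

Suppose e = false.
Unit clause (d) forces d = true.
But (NOT d) is also a unit clause — contradiction.
So every satisfying assignment has e = True.

True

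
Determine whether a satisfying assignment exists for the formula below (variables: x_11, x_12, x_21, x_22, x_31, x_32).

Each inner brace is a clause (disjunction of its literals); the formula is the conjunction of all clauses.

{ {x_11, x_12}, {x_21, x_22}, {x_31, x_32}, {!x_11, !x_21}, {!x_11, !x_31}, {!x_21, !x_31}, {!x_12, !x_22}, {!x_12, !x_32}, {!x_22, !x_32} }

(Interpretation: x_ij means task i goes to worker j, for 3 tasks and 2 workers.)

Unsatisfiable

Suppose x_11 = true.
Unit clause (!x_21) forces x_21 = false.
Unit clause (x_22) forces x_22 = true.
Unit clause (!x_31) forces x_31 = false.
Unit clause (x_32) forces x_32 = true.
Now (!x_32) is unsatisfied and unit — conflict.
That branch fails; take x_11 = false instead.
Unit clause (x_12) forces x_12 = true.
Unit clause (!x_22) forces x_22 = false.
Unit clause (x_21) forces x_21 = true.
Unit clause (!x_31) forces x_31 = false.
Unit clause (x_32) forces x_32 = true.
Now (!x_32) is unsatisfied and unit — conflict.
Both values of x_11 lead to a conflict.
No assignment satisfies every clause.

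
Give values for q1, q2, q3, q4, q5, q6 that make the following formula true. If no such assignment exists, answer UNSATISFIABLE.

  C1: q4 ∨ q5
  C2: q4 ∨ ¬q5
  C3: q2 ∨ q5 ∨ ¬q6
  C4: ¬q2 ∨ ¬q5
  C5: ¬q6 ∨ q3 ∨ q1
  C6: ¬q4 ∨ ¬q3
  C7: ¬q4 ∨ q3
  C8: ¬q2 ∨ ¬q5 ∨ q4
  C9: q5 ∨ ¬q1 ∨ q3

UNSATISFIABLE

Case q4 = True:
From the singleton clause (¬q3), q3 = False.
That conflicts with the unit clause (q3).
That branch fails; take q4 = False instead.
From the singleton clause (q5), q5 = True.
That conflicts with the unit clause (¬q5).
Neither q4 = True nor q4 = False works.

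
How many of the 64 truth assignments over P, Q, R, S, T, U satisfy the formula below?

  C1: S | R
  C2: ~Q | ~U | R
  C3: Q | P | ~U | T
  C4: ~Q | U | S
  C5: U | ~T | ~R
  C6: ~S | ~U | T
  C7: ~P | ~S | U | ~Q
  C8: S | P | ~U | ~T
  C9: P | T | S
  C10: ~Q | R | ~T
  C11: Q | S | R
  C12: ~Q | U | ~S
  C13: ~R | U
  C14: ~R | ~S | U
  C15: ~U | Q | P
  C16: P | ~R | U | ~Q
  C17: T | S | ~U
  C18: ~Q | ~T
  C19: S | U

7

There are 2^6 = 64 truth assignments over (P, Q, R, S, T, U).
Split on U. With U = 1, the clauses containing U are satisfied and ~U drops from the rest; 3 of the 2^5 = 32 assignments to the other variables satisfy what remains.
With U = 0, by the same count on the reduced clause set, 4 assignments work.
(One model: P=F, Q=F, R=F, S=T, T=F, U=F.)
Total: 3 + 4 = 7.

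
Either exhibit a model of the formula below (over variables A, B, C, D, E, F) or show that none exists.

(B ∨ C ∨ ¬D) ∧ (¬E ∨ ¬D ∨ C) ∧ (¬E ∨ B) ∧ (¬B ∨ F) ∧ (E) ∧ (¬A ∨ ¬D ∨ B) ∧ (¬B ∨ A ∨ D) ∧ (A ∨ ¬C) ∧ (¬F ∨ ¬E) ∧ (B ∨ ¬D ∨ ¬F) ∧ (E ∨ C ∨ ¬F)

UNSATISFIABLE

(E) alone gives E = True.
(B) alone gives B = True.
(F) alone gives F = True.
Now (¬F) is unsatisfied and unit — conflict.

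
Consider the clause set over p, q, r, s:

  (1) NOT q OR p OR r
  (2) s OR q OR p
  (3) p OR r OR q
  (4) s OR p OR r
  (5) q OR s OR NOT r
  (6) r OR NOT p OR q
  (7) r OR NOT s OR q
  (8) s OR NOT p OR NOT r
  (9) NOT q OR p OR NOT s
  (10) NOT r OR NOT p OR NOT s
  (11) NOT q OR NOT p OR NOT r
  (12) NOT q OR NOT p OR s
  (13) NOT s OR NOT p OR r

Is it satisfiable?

Yes, satisfiable

Suppose q = false.
Suppose s = true.
Unit clause (r) forces r = true.
Unit clause (NOT p) forces p = false.
This assignment satisfies each clause.
A satisfying assignment: p=false, q=false, r=true, s=true.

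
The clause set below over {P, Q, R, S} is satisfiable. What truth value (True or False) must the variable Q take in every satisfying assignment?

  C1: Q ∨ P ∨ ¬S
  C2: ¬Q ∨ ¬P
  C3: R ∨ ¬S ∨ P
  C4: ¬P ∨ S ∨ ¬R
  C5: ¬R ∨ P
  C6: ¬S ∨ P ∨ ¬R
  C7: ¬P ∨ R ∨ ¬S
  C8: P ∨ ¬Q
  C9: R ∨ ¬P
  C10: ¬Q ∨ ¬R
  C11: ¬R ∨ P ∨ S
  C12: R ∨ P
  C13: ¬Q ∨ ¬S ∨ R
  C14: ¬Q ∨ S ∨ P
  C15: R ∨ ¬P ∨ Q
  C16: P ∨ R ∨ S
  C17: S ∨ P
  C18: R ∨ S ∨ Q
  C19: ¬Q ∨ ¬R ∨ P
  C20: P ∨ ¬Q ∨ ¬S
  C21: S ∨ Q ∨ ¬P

False

Suppose Q = True.
The clause (¬P) is unit, so P = False.
But (P) is also a unit clause — contradiction.
So every satisfying assignment has Q = False.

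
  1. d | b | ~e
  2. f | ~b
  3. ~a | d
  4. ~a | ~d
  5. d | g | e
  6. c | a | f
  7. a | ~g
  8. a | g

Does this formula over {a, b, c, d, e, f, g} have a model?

Unsatisfiable

Try f = 1.
Try a = 0.
Unit clause (~g) forces g = 0.
Now (g) is unsatisfied and unit — conflict.
Undo a and try a = 1.
Unit clause (d) forces d = 1.
Now (~d) is unsatisfied and unit — conflict.
Either choice for a ends in contradiction.
Undo f and try f = 0.
Unit clause (~b) forces b = 0.
Try d = 1.
Unit clause (~a) forces a = 0.
Unit clause (c) forces c = 1.
Unit clause (~g) forces g = 0.
Now (g) is unsatisfied and unit — conflict.
Undo d and try d = 0.
Unit clause (~e) forces e = 0.
Unit clause (~a) forces a = 0.
Unit clause (g) forces g = 1.
Now (~g) is unsatisfied and unit — conflict.
Either choice for d ends in contradiction.
Either choice for f ends in contradiction.
No assignment satisfies every clause.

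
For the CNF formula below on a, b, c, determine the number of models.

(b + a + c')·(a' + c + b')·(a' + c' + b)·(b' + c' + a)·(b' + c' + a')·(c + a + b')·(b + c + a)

1

There are 2^3 = 8 truth assignments over (a, b, c).
Check each against the 7 clauses (columns in the order a, b, c):
  F F F  ✗ fails (b + c + a)
  F F T  ✗ fails (b + a + c')
  F T F  ✗ fails (c + a + b')
  F T T  ✗ fails (b' + c' + a)
  T F F  ✓ satisfies all
  T F T  ✗ fails (a' + c' + b)
  T T F  ✗ fails (a' + c + b')
  T T T  ✗ fails (b' + c' + a')
1 of the 8 rows is a model.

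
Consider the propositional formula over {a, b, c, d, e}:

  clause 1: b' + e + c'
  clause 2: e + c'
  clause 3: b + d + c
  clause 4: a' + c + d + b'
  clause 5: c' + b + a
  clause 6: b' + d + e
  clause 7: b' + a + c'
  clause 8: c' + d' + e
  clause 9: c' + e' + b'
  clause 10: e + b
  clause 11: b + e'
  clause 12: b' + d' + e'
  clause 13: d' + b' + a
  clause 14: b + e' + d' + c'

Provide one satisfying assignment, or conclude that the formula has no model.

Try e = 0.
From the singleton clause (c'), c = 0.
From the singleton clause (b), b = 1.
From the singleton clause (d), d = 1.
From the singleton clause (a), a = 1.
This assignment satisfies each clause.

a ↦ 1, b ↦ 1, c ↦ 0, d ↦ 1, e ↦ 0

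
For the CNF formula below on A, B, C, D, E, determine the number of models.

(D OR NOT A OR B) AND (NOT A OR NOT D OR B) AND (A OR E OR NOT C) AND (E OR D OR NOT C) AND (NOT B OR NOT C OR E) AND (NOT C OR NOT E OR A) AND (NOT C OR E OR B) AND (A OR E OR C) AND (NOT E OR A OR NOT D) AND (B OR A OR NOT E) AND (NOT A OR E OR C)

There are 2^5 = 32 truth assignments over (A, B, C, D, E).
Split on A. With A = true, the clauses containing A are satisfied and NOT A drops from the rest; 4 of the 2^4 = 16 assignments to the other variables satisfy what remains.
With A = false, by the same count on the reduced clause set, 1 assignment works.
(One model: A=F, B=T, C=F, D=F, E=T.)
Total: 4 + 1 = 5.

5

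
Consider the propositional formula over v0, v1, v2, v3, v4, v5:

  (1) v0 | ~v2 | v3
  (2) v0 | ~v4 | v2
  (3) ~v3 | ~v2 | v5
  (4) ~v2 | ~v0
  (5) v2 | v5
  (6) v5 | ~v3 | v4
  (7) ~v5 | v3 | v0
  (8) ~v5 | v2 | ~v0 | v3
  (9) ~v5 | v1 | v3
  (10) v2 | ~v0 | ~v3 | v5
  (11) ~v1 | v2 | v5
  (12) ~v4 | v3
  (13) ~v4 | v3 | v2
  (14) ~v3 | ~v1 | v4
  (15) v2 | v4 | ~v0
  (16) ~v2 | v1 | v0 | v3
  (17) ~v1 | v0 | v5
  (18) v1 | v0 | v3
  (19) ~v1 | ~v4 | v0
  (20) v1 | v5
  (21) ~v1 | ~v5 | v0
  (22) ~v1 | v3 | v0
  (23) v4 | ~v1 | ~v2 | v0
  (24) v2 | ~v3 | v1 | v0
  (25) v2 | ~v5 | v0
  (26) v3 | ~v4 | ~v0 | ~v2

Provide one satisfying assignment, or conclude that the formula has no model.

Branch on v2: set v2 = 0.
(v5) alone gives v5 = 1.
(v0) alone gives v0 = 1.
(v3) alone gives v3 = 1.
(v4) alone gives v4 = 1.
No clause remains; v1 is free.

v0: 1, v1: 1, v2: 0, v3: 1, v4: 1, v5: 1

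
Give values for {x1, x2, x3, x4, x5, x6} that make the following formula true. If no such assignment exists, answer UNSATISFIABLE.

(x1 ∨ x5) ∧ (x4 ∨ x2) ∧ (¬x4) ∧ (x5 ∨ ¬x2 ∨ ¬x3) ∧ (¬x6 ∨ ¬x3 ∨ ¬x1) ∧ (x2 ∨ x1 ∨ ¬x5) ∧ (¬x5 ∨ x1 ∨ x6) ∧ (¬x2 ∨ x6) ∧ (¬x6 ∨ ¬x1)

Unit clause (¬x4) forces x4 = False.
Unit clause (x2) forces x2 = True.
Unit clause (x6) forces x6 = True.
Unit clause (¬x1) forces x1 = False.
Unit clause (x5) forces x5 = True.
All clauses hold; x3 can take either value.

x1=False,  x2=True,  x3=False,  x4=False,  x5=True,  x6=True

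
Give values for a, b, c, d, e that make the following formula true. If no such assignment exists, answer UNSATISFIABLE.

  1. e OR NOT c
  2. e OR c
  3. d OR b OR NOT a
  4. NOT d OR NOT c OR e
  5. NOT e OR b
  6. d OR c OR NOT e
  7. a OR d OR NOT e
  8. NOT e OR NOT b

UNSATISFIABLE

Case e = true:
The clause (b) is unit, so b = true.
But (NOT b) is also a unit clause — contradiction.
Backtrack on e: now try e = false.
The clause (NOT c) is unit, so c = false.
But (c) is also a unit clause — contradiction.
Either choice for e ends in contradiction.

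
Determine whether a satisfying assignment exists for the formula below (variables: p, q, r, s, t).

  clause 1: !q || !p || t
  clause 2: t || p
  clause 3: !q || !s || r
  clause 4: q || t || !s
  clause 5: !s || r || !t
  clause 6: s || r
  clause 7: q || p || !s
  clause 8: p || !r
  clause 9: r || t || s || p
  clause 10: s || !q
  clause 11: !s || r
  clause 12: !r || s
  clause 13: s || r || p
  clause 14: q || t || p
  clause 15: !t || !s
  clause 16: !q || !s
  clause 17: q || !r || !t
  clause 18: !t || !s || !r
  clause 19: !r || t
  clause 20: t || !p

Unsatisfiable

Branch on t: set t = true.
The clause (!s) is unit, so s = false.
The clause (r) is unit, so r = true.
But (!r) is also a unit clause — contradiction.
Undo t and try t = false.
The clause (p) is unit, so p = true.
But (!p) is also a unit clause — contradiction.
Either choice for t ends in contradiction.
No assignment satisfies every clause.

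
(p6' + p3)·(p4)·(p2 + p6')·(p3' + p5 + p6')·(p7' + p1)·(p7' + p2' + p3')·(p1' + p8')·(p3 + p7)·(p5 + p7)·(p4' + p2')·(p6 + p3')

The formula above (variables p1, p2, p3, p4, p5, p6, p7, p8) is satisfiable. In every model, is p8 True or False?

Suppose p8 = 1.
The clause (p4) is unit, so p4 = 1.
The clause (p1') is unit, so p1 = 0.
The clause (p7') is unit, so p7 = 0.
The clause (p3) is unit, so p3 = 1.
The clause (p5) is unit, so p5 = 1.
The clause (p2') is unit, so p2 = 0.
The clause (p6') is unit, so p6 = 0.
That conflicts with the unit clause (p6).
So every satisfying assignment has p8 = False.

False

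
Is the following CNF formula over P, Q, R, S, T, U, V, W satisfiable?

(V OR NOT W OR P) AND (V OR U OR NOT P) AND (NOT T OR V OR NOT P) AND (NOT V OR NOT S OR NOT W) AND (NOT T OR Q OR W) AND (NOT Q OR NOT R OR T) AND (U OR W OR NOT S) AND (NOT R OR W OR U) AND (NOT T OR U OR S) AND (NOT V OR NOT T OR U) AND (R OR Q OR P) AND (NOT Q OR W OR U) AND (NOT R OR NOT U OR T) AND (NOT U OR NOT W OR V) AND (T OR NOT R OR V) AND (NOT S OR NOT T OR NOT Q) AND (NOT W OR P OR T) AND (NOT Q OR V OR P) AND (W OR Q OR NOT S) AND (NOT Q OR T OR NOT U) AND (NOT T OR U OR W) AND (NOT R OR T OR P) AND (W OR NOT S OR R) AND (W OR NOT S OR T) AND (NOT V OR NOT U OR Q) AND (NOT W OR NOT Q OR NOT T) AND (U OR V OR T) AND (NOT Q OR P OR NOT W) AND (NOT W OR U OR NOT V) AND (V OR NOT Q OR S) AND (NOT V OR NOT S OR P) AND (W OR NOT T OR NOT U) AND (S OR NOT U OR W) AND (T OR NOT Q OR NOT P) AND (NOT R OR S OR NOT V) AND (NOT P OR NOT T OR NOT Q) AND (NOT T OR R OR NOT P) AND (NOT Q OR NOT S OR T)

Case V = true:
Case S = false:
(NOT R) alone gives R = false.
Case T = false:
Case Q = false:
(P) alone gives P = true.
(NOT U) alone gives U = false.
(NOT W) alone gives W = false.
This assignment satisfies each clause.
A satisfying assignment: P=true; Q=false; R=false; S=false; T=false; U=false; V=true; W=false.

Yes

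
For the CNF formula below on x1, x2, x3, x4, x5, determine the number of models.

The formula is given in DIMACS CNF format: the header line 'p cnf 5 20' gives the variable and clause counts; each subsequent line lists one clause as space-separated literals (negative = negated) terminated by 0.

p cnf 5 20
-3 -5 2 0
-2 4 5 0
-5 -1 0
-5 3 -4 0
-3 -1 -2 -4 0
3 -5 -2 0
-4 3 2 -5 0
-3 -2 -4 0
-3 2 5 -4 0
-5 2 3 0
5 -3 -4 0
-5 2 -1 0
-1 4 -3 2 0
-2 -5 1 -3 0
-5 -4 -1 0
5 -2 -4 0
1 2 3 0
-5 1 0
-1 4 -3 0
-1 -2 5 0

There are 2^5 = 32 truth assignments over (x1, x2, x3, x4, x5).
Split on x2. With x2 = True, the clauses containing x2 are satisfied and ¬x2 drops from the rest; 0 of the 2^4 = 16 assignments to the other variables satisfy what remains.
With x2 = False, by the same count on the reduced clause set, 3 assignments work.
Total: 0 + 3 = 3.

3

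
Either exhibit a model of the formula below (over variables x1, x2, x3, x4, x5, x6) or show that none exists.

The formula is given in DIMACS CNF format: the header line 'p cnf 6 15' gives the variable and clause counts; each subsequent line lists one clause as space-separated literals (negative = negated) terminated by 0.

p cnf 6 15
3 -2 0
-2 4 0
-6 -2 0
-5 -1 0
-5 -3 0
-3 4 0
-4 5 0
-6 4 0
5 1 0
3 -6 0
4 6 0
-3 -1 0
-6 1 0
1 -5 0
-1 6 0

Try x3 = True.
Unit clause (¬x5) forces x5 = False.
Unit clause (x4) forces x4 = True.
But (¬x4) is also a unit clause — contradiction.
So x3 must be the other value — set x3 = False.
Unit clause (¬x2) forces x2 = False.
Unit clause (¬x6) forces x6 = False.
Unit clause (x4) forces x4 = True.
Unit clause (x5) forces x5 = True.
Unit clause (¬x1) forces x1 = False.
But (x1) is also a unit clause — contradiction.
Neither x3 = True nor x3 = False works.

UNSATISFIABLE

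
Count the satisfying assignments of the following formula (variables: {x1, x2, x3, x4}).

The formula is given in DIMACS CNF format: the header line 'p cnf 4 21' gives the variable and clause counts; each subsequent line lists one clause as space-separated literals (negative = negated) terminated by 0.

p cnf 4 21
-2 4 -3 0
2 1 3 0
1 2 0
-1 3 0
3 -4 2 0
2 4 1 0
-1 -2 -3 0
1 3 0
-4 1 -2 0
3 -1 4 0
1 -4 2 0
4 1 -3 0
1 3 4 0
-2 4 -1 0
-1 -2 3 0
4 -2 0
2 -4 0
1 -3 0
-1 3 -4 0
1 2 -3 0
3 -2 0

1

There are 2^4 = 16 truth assignments over (x1, x2, x3, x4).
Split on x1. With x1 = True, the clauses containing x1 are satisfied and ¬x1 drops from the rest; 1 of the 2^3 = 8 assignments to the other variables satisfy what remains.
With x1 = False, by the same count on the reduced clause set, 0 assignments work.
(One model: x1=T, x2=F, x3=T, x4=F.)
Total: 1 + 0 = 1.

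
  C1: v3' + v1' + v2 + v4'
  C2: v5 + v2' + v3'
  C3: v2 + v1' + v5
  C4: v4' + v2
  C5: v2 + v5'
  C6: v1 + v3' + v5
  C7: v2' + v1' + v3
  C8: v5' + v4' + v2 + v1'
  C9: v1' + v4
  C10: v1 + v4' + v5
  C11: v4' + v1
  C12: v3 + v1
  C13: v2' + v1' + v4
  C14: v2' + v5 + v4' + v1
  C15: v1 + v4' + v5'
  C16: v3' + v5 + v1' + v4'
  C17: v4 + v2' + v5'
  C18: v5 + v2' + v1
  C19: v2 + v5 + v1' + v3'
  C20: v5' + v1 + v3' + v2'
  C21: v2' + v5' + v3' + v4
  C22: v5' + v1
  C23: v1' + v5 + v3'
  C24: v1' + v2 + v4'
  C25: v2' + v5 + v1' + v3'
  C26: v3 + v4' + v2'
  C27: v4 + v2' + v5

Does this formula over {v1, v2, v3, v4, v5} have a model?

Branch on v4: set v4 = 1.
Unit clause (v2) forces v2 = 1.
Unit clause (v1) forces v1 = 1.
Unit clause (v3) forces v3 = 1.
Unit clause (v5) forces v5 = 1.
All clauses are satisfied.
A satisfying assignment: v1=1,  v2=1,  v3=1,  v4=1,  v5=1.

Satisfiable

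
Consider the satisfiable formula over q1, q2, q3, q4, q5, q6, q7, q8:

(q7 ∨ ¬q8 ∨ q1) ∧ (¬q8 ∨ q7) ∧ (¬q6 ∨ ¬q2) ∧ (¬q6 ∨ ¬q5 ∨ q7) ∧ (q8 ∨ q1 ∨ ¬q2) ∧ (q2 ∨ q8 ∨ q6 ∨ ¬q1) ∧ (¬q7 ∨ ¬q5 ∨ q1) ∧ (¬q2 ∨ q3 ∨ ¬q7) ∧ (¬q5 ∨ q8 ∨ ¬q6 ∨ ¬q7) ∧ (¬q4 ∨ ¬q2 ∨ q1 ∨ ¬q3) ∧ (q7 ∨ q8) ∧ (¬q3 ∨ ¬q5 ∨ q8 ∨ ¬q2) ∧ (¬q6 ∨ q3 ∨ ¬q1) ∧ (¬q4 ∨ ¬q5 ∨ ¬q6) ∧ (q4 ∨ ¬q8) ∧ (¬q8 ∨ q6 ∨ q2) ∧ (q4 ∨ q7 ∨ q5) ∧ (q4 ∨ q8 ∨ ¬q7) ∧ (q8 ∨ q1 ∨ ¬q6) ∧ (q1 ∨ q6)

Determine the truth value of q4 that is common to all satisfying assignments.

Suppose q4 = False.
The clause (¬q8) is unit, so q8 = False.
The clause (q7) is unit, so q7 = True.
Now (¬q7) is unsatisfied and unit — conflict.
So every satisfying assignment has q4 = True.

True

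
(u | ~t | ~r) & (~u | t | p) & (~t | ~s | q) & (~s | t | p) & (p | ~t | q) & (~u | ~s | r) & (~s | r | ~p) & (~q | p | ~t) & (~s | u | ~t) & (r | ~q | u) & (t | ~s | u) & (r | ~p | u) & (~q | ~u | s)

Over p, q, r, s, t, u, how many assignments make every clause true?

12

There are 2^6 = 64 truth assignments over (p, q, r, s, t, u).
Split on u. With u = 1, the clauses containing u are satisfied and ~u drops from the rest; 7 of the 2^5 = 32 assignments to the other variables satisfy what remains.
With u = 0, by the same count on the reduced clause set, 5 assignments work.
(One model: p=F, q=F, r=F, s=F, t=F, u=F.)
Total: 7 + 5 = 12.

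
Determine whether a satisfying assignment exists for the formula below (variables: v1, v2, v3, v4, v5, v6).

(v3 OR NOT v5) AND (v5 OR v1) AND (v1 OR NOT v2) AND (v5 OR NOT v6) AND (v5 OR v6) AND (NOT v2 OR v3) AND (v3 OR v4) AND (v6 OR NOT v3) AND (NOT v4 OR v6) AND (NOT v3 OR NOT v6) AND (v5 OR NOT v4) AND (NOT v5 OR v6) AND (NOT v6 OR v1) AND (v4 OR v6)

No

Try v3 = true.
Unit clause (v6) forces v6 = true.
But (NOT v6) is also a unit clause — contradiction.
So v3 must be the other value — set v3 = false.
Unit clause (NOT v5) forces v5 = false.
Unit clause (v1) forces v1 = true.
Unit clause (NOT v6) forces v6 = false.
But (v6) is also a unit clause — contradiction.
Neither v3 = true nor v3 = false works.
No assignment satisfies every clause.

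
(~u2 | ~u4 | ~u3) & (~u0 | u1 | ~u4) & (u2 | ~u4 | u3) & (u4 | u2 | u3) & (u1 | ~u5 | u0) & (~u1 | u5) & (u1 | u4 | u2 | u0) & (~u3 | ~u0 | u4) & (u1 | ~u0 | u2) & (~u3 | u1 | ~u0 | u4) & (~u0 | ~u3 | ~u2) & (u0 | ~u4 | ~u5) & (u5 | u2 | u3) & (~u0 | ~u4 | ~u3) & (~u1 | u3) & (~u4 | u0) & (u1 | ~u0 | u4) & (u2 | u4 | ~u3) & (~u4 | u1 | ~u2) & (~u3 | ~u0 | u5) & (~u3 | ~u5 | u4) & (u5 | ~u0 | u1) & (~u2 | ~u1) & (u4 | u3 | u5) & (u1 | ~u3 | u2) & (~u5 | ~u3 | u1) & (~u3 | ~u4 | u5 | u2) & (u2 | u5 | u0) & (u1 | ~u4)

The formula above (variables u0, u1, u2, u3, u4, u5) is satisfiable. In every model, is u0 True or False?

Suppose u0 = 1.
Case u1 = 1:
Unit clause (u5) forces u5 = 1.
Unit clause (u3) forces u3 = 1.
Unit clause (u4) forces u4 = 1.
But (~u4) is also a unit clause — contradiction.
Undo u1 and try u1 = 0.
Unit clause (~u4) forces u4 = 0.
But (u4) is also a unit clause — contradiction.
Either choice for u1 ends in contradiction.
So every satisfying assignment has u0 = False.

False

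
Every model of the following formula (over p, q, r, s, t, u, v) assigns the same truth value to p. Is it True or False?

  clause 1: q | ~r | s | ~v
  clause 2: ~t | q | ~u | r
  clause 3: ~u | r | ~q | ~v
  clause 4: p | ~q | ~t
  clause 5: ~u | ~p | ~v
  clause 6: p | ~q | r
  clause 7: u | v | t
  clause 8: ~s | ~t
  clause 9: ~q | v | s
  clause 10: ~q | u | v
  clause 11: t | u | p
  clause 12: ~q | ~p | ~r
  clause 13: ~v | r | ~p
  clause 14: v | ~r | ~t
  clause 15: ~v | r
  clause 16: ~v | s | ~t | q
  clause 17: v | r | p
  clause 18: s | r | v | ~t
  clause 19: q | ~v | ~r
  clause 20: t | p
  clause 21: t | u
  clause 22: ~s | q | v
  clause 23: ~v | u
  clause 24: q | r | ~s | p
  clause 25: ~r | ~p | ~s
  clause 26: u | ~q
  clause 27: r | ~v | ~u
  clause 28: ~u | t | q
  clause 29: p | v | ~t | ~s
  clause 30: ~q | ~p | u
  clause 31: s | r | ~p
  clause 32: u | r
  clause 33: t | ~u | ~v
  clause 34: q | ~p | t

True

Suppose p = 0.
Unit clause (t) forces t = 1.
Unit clause (~q) forces q = 0.
Unit clause (~s) forces s = 0.
Unit clause (~v) forces v = 0.
Unit clause (~r) forces r = 0.
But (r) is also a unit clause — contradiction.
So every satisfying assignment has p = True.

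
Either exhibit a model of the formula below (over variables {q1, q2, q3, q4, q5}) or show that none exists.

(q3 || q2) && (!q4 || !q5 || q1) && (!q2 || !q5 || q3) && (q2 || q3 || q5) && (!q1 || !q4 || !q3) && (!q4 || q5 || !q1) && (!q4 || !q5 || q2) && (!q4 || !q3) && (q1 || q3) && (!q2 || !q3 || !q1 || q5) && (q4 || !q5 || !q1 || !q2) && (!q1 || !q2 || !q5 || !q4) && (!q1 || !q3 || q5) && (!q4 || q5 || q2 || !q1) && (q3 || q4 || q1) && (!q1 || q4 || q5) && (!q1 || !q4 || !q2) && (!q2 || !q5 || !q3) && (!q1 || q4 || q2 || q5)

Try q3 = true.
(!q4) alone gives q4 = false.
Try q1 = true.
(q5) alone gives q5 = true.
(!q2) alone gives q2 = false.
Every clause now holds.

q1 ↦ true,  q2 ↦ false,  q3 ↦ true,  q4 ↦ false,  q5 ↦ true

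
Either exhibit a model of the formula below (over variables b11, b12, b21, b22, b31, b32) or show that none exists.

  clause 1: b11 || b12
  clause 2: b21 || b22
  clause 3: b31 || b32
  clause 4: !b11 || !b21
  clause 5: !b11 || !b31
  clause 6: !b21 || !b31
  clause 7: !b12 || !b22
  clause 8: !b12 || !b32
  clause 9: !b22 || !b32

Suppose b11 = true.
The clause (!b21) is unit, so b21 = false.
The clause (b22) is unit, so b22 = true.
The clause (!b31) is unit, so b31 = false.
The clause (b32) is unit, so b32 = true.
Now (!b32) is unsatisfied and unit — conflict.
That branch fails; take b11 = false instead.
The clause (b12) is unit, so b12 = true.
The clause (!b22) is unit, so b22 = false.
The clause (b21) is unit, so b21 = true.
The clause (!b31) is unit, so b31 = false.
The clause (b32) is unit, so b32 = true.
Now (!b32) is unsatisfied and unit — conflict.
Both values of b11 lead to a conflict.

UNSATISFIABLE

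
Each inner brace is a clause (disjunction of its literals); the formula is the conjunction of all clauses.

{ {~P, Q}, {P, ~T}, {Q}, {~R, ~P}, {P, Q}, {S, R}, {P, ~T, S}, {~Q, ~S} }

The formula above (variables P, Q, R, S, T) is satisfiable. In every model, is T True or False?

False

Suppose T = 1.
The clause (P) is unit, so P = 1.
The clause (Q) is unit, so Q = 1.
The clause (~R) is unit, so R = 0.
The clause (S) is unit, so S = 1.
But (~S) is also a unit clause — contradiction.
So every satisfying assignment has T = False.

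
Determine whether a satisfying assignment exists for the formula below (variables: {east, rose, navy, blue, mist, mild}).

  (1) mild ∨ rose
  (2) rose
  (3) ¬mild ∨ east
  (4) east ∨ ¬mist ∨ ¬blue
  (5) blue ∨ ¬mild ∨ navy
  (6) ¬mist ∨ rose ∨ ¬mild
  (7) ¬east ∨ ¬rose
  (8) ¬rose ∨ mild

No, unsatisfiable

The clause (rose) is unit, so rose = True.
The clause (¬east) is unit, so east = False.
The clause (¬mild) is unit, so mild = False.
That conflicts with the unit clause (mild).
No assignment satisfies every clause.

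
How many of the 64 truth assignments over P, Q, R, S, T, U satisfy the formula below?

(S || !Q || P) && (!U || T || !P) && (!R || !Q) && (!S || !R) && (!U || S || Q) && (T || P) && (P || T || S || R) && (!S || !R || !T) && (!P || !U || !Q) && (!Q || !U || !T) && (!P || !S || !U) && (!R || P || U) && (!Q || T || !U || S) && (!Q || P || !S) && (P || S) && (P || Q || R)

There are 2^6 = 64 truth assignments over (P, Q, R, S, T, U).
Split on P. With P = true, the clauses containing P are satisfied and !P drops from the rest; 10 of the 2^5 = 32 assignments to the other variables satisfy what remains.
With P = false, by the same count on the reduced clause set, 0 assignments work.
(One model: P=T, Q=F, R=F, S=F, T=F, U=F.)
Total: 10 + 0 = 10.

10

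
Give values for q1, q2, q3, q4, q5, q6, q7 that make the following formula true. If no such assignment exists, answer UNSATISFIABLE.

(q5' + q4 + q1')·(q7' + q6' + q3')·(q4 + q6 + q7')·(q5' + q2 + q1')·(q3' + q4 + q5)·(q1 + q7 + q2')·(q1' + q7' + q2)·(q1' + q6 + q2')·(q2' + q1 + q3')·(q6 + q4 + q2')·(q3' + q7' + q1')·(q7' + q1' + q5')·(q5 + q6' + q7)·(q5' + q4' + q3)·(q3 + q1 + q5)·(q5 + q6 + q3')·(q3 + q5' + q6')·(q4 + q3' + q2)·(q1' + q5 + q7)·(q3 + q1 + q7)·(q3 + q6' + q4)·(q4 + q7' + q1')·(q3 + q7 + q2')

Branch on q5: set q5 = 1.
Branch on q4: set q4 = 1.
(q3) alone gives q3 = 1.
Branch on q7: set q7 = 0.
Branch on q2: set q2 = 0.
(q1') alone gives q1 = 0.
Every clause is now satisfied; q6 is unconstrained.

q1: 0,  q2: 0,  q3: 1,  q4: 1,  q5: 1,  q6: 1,  q7: 0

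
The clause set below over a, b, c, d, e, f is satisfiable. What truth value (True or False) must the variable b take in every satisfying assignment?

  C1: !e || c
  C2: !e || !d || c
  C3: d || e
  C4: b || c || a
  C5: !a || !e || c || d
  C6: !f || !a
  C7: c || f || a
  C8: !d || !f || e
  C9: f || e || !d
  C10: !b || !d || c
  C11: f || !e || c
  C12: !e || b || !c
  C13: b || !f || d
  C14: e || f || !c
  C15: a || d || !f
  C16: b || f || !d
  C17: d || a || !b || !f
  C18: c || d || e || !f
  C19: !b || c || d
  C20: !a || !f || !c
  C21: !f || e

Suppose b = false.
Branch on e: set e = false.
The clause (d) is unit, so d = true.
The clause (!f) is unit, so f = false.
Now (f) is unsatisfied and unit — conflict.
Backtrack on e: now try e = true.
The clause (c) is unit, so c = true.
Now (!c) is unsatisfied and unit — conflict.
Either choice for e ends in contradiction.
So every satisfying assignment has b = True.

True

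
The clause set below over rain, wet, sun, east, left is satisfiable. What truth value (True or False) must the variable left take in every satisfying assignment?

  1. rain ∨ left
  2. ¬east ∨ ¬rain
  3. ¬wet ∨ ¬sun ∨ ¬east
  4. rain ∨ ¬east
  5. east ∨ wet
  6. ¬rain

True

Suppose left = False.
The clause (rain) is unit, so rain = True.
That conflicts with the unit clause (¬rain).
So every satisfying assignment has left = True.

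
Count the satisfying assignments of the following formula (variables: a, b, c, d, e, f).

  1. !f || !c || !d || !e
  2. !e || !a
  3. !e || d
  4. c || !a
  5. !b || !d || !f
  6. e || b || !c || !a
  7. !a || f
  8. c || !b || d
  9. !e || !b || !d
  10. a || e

4

There are 2^6 = 64 truth assignments over (a, b, c, d, e, f).
Split on a. With a = true, the clauses containing a are satisfied and !a drops from the rest; 1 of the 2^5 = 32 assignments to the other variables satisfy what remains.
With a = false, by the same count on the reduced clause set, 3 assignments work.
Total: 1 + 3 = 4.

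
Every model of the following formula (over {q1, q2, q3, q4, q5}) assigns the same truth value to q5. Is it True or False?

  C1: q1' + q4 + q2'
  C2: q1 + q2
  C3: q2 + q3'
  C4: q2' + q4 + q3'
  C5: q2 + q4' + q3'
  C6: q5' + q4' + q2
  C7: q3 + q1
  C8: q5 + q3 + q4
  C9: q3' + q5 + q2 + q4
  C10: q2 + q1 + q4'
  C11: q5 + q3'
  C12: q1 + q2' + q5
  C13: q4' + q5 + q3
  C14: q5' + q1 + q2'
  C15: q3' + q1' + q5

Suppose q5 = 0.
From the singleton clause (q3'), q3 = 0.
From the singleton clause (q1), q1 = 1.
From the singleton clause (q4), q4 = 1.
Now (q4') is unsatisfied and unit — conflict.
So every satisfying assignment has q5 = True.

True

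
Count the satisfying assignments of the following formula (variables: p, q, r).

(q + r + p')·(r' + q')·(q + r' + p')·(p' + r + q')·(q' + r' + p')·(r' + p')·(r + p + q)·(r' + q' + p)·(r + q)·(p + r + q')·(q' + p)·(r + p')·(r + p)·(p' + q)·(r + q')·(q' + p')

1

There are 2^3 = 8 truth assignments over (p, q, r).
Split on r. With r = 1, the clauses containing r are satisfied and r' drops from the rest; 1 of the 2^2 = 4 assignments to the other variables satisfy what remains.
With r = 0, by the same count on the reduced clause set, 0 assignments work.
(One model: p=F, q=F, r=T.)
Total: 1 + 0 = 1.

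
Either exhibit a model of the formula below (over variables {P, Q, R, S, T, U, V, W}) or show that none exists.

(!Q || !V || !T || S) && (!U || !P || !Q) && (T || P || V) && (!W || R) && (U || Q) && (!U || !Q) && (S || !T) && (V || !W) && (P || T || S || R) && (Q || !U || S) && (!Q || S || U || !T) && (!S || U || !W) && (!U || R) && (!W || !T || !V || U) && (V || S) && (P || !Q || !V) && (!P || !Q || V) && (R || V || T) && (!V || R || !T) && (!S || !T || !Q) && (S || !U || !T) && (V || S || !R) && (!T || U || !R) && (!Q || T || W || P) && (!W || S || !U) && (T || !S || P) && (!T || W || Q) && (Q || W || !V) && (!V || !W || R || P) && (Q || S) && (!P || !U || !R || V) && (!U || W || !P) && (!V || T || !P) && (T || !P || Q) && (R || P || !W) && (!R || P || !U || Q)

Try W = true.
From the singleton clause (R), R = true.
From the singleton clause (V), V = true.
Try U = true.
From the singleton clause (!Q), Q = false.
From the singleton clause (S), S = true.
From the singleton clause (P), P = true.
From the singleton clause (T), T = true.
All clauses are satisfied.

P: true,  Q: false,  R: true,  S: true,  T: true,  U: true,  V: true,  W: true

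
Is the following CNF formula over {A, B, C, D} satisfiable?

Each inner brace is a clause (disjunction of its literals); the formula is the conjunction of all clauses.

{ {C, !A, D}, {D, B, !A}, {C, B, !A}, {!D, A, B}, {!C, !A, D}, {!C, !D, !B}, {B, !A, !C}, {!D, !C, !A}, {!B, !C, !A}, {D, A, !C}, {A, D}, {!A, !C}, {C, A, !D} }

Yes, satisfiable

Try A = true.
Unit clause (!C) forces C = false.
Unit clause (D) forces D = true.
Unit clause (B) forces B = true.
All clauses are satisfied.
A satisfying assignment: A: true, B: true, C: false, D: true.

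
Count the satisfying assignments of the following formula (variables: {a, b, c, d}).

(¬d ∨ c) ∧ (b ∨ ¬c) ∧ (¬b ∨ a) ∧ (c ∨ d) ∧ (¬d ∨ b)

There are 2^4 = 16 truth assignments over (a, b, c, d).
Check each against the 5 clauses (columns in the order a, b, c, d):
  F F F F  ✗ fails (c ∨ d)
  F F F T  ✗ fails (¬d ∨ c)
  F F T F  ✗ fails (b ∨ ¬c)
  F F T T  ✗ fails (b ∨ ¬c)
  F T F F  ✗ fails (¬b ∨ a)
  F T F T  ✗ fails (¬d ∨ c)
  F T T F  ✗ fails (¬b ∨ a)
  F T T T  ✗ fails (¬b ∨ a)
  T F F F  ✗ fails (c ∨ d)
  T F F T  ✗ fails (¬d ∨ c)
  T F T F  ✗ fails (b ∨ ¬c)
  T F T T  ✗ fails (b ∨ ¬c)
  T T F F  ✗ fails (c ∨ d)
  T T F T  ✗ fails (¬d ∨ c)
  T T T F  ✓ satisfies all
  T T T T  ✓ satisfies all
2 of the 16 rows are models.

2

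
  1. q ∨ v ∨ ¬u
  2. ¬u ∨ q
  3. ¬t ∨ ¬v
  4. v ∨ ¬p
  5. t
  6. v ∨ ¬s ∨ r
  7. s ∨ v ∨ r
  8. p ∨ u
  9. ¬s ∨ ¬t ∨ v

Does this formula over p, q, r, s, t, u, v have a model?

The clause (t) is unit, so t = True.
The clause (¬v) is unit, so v = False.
The clause (¬p) is unit, so p = False.
The clause (u) is unit, so u = True.
The clause (q) is unit, so q = True.
The clause (¬s) is unit, so s = False.
The clause (r) is unit, so r = True.
All clauses are satisfied.
A satisfying assignment: p ↦ False,  q ↦ True,  r ↦ True,  s ↦ False,  t ↦ True,  u ↦ True,  v ↦ False.

Yes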